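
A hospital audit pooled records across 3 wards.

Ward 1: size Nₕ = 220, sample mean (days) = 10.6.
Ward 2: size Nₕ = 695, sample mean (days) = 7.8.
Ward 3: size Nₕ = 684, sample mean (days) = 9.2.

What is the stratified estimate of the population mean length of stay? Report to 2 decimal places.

8.78

N = 220 + 695 + 684 = 1599.
The stratified mean weights each stratum mean by its population share Nₕ/N.
Σ Nₕx̄ₕ = 220·10.6 + 695·7.8 + 684·9.2 = 2332 + 5421 + 6292.8 = 14045.8.
Divide by N: 14045.8 / 1599 = 8.7841... → 8.78.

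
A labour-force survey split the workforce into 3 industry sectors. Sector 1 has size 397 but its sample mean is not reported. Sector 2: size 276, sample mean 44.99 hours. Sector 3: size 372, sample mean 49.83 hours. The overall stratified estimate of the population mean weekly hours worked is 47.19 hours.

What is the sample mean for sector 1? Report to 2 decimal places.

46.25

N = 397 + 276 + 372 = 1045.
Overall total = μ·N = 47.19·1045 = 49313.55.
Subtract the known strata: 276·44.99 + 372·49.83 = 30954.
Remaining total for sector 1: 49313.55 − 30954 = 18359.55.
Divide by its size: 18359.55 / 397 = 46.2457... → 46.25.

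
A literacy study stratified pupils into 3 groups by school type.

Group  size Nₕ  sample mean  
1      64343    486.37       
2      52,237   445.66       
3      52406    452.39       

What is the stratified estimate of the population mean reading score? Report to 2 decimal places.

N = 64343 + 52237 + 52406 = 168986.
Overall mean = Σ (Nₕ/N)·x̄ₕ — weight by population share, not a simple average.
Σ Nₕx̄ₕ = 64343·486.37 + 52237·445.66 + 52406·452.39 = 31294504.91 + 23279941.42 + 23707950.34 = 78282396.67.
Divide by N: 78282396.67 / 168986 = 463.2478... → 463.25.

463.25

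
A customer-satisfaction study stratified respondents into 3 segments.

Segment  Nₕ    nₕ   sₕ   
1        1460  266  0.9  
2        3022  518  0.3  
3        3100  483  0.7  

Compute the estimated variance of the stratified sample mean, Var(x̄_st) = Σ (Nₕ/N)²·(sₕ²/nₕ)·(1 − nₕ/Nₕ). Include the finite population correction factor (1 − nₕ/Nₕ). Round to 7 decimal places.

0.0002584

N = 7582; Wₕ = Nₕ/N.
segment 1: (1460/7582)²·0.9²/266·(1 − 266/1460) = 0.0000923407
segment 2: (3022/7582)²·0.3²/518·(1 − 518/3022) = 0.0000228704
segment 3: (3100/7582)²·0.7²/483·(1 − 483/3100) = 0.0001431683
Sum = 0.0002583794 → 0.0002584.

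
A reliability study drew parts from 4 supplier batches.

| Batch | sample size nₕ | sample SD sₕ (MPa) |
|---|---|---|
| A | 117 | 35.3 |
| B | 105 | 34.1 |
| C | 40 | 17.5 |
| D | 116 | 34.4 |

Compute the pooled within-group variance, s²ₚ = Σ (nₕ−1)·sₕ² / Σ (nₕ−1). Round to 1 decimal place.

1105.6

A: (117−1)·35.3² = 116·1246.09 = 144546.44
B: (105−1)·34.1² = 104·1162.81 = 120932.24
C: (40−1)·17.5² = 39·306.25 = 11943.75
D: (116−1)·34.4² = 115·1183.36 = 136086.4
Numerator = 413508.83; denominator = Σ(nₕ−1) = 374.
s²ₚ = 413508.83/374 = 1105.639... → 1105.6.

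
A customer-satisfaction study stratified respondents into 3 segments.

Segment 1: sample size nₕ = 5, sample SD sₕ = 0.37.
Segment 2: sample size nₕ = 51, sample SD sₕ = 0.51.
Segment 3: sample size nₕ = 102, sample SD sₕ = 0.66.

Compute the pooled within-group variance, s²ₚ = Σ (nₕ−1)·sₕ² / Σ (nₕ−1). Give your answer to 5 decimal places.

0.37128

Degrees of freedom: 4 + 50 + 101 = 155.
Σ(nₕ−1)sₕ² = 4·0.1369 + 50·0.2601 + 101·0.4356 = 57.5482.
s²ₚ = 57.5482 / 155 = 0.3712787... → 0.37128.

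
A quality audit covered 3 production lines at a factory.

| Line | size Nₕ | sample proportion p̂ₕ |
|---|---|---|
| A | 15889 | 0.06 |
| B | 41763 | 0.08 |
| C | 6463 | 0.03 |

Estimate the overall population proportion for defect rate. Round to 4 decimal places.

0.0700

N = 15889 + 41763 + 6463 = 64115.
Overall proportion = Σ (Nₕ/N)·p̂ₕ.
Σ Nₕp̂ₕ = 953.34 + 3341.04 + 193.89 = 4488.27.
4488.27 / 64115 = 0.070003... → 0.0700.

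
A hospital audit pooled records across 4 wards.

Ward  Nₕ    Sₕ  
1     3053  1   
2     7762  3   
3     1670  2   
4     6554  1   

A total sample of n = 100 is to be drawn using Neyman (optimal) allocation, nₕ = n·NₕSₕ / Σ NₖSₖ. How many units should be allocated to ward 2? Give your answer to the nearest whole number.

64

Σ NₕSₕ = 3053·1 + 7762·3 + 1670·2 + 6554·1 = 36233.
Share for 2: 23286/36233 = 0.64267.
n_2 = 100 × 0.64267 = 64.267... → 64.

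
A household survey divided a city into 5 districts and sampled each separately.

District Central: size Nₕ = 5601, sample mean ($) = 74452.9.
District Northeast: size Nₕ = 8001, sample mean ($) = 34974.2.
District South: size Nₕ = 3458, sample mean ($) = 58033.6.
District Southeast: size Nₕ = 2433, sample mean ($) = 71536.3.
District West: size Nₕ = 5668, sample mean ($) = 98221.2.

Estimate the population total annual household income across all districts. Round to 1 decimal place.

1628285035.4

Central: 5601·74452.9 = 417010692.9
Northeast: 8001·34974.2 = 279828574.2
South: 3458·58033.6 = 200680188.8
Southeast: 2433·71536.3 = 174047817.9
West: 5668·98221.2 = 556717761.6
τ̂ = Σ Nₕx̄ₕ = 1628285035.4.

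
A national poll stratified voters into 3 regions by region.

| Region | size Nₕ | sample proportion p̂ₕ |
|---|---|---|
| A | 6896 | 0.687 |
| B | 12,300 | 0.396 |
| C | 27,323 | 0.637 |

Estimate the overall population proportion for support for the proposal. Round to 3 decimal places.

Wₕ = Nₕ/N with N = 46519: 0.1482, 0.2644, 0.5874.
p̂_st = 0.1482·0.687 + 0.2644·0.396 + 0.5874·0.637 ≈ 0.58069... → 0.581.

0.581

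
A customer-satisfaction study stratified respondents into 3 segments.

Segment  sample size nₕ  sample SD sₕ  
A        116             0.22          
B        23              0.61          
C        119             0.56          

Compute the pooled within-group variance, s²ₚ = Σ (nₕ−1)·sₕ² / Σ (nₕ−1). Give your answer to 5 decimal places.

A: (116−1)·0.22² = 115·0.0484 = 5.566
B: (23−1)·0.61² = 22·0.3721 = 8.1862
C: (119−1)·0.56² = 118·0.3136 = 37.0048
Numerator = 50.757; denominator = Σ(nₕ−1) = 255.
s²ₚ = 50.757/255 = 0.1990471... → 0.19905.

0.19905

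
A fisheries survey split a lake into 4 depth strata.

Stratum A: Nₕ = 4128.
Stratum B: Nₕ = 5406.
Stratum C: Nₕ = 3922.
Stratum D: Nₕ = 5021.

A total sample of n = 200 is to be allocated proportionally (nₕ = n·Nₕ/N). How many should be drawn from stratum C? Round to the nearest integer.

42

Share of stratum C = 3922/18477 = 0.21226.
Allocate 200 × 0.21226 = 42.453... → 42.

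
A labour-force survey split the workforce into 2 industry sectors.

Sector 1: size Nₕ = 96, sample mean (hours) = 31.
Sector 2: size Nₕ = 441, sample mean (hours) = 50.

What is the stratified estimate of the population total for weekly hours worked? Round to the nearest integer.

Population total = Σ Nₕ·x̄ₕ (each stratum's size times its mean).
96·31 + 441·50 = 2976 + 22050 = 25026.

25026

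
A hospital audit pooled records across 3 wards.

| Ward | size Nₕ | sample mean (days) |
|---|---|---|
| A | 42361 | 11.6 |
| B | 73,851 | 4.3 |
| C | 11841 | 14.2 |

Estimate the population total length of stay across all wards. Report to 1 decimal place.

977089.1

Population total = Σ Nₕ·x̄ₕ (each stratum's size times its mean).
42361·11.6 + 73851·4.3 + 11841·14.2 = 491387.6 + 317559.3 + 168142.2 = 977089.1.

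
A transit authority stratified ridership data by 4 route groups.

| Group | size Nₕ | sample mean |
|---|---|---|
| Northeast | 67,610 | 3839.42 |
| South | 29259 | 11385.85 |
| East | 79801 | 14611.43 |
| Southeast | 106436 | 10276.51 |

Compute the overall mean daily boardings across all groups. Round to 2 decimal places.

10075.80

N = 67610 + 29259 + 79801 + 106436 = 283106.
Weight each subgroup mean by Nₕ/N and sum.
Σ Nₕx̄ₕ = 67610·3839.42 + 29259·11385.85 + 79801·14611.43 + 106436·10276.51 = 259583186.2 + 333138585.15 + 1166006725.43 + 1093790618.36 = 2852519115.14.
Divide by N: 2852519115.14 / 283106 = 10075.7989... → 10075.80.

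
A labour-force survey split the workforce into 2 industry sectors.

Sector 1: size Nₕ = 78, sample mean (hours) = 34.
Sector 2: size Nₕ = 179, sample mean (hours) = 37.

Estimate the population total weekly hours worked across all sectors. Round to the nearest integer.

9275

1: 78·34 = 2652
2: 179·37 = 6623
τ̂ = Σ Nₕx̄ₕ = 9275.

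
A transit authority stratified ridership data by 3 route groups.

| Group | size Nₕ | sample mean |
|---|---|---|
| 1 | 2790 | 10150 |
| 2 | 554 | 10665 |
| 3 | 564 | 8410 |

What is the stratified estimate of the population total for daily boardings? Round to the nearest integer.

1: 2790·10150 = 28318500
2: 554·10665 = 5908410
3: 564·8410 = 4743240
τ̂ = Σ Nₕx̄ₕ = 38970150.

38970150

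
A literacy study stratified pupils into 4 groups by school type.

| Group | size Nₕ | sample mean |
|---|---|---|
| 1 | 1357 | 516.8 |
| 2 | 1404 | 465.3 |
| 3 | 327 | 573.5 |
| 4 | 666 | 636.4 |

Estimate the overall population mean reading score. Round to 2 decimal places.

N = 1357 + 1404 + 327 + 666 = 3754.
The stratified mean weights each stratum mean by its population share Nₕ/N.
Σ Nₕx̄ₕ = 1357·516.8 + 1404·465.3 + 327·573.5 + 666·636.4 = 701297.6 + 653281.2 + 187534.5 + 423842.4 = 1965955.7.
Divide by N: 1965955.7 / 3754 = 523.6962... → 523.70.

523.70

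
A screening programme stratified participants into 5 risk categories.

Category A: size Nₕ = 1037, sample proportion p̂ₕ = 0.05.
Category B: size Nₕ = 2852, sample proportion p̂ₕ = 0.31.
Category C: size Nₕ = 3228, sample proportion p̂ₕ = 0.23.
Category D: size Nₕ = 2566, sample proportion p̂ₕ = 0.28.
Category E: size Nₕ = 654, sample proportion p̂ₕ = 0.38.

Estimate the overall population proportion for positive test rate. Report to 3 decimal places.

0.256

Wₕ = Nₕ/N with N = 10337: 0.1003, 0.2759, 0.3123, 0.2482, 0.0633.
p̂_st = 0.1003·0.05 + 0.2759·0.31 + 0.3123·0.23 + 0.2482·0.28 + 0.0633·0.38 ≈ 0.25592... → 0.256.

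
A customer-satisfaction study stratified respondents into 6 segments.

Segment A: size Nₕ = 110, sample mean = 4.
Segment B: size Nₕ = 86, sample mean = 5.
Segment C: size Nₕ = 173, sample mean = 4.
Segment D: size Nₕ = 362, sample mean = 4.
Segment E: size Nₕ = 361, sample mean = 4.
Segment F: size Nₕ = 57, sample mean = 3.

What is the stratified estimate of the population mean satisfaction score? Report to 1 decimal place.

N = 110 + 86 + 173 + 362 + 361 + 57 = 1149.
Weight each subgroup mean by Nₕ/N and sum.
Σ Nₕx̄ₕ = 110·4 + 86·5 + 173·4 + 362·4 + 361·4 + 57·3 = 440 + 430 + 692 + 1448 + 1444 + 171 = 4625.
Divide by N: 4625 / 1149 = 4.025... → 4.0.

4.0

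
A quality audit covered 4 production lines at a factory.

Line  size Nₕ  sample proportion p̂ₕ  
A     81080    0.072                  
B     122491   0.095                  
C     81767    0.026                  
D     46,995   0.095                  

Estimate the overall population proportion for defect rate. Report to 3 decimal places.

Wₕ = Nₕ/N with N = 332333: 0.2440, 0.3686, 0.2460, 0.1414.
p̂_st = 0.2440·0.072 + 0.3686·0.095 + 0.2460·0.026 + 0.1414·0.095 ≈ 0.07241... → 0.072.

0.072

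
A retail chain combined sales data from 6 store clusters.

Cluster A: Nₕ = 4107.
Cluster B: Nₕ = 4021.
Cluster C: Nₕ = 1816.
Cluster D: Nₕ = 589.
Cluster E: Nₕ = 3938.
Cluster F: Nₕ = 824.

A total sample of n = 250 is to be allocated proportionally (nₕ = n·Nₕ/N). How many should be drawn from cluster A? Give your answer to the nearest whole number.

67

Share of cluster A = 4107/15295 = 0.26852.
Allocate 250 × 0.26852 = 67.130... → 67.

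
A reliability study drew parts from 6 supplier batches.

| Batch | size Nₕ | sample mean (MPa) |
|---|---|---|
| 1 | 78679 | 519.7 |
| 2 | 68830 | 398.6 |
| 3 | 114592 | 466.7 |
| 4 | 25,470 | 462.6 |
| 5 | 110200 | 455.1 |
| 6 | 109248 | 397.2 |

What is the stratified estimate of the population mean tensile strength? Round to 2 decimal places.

447.98

x̄_st = (Σ Nₕx̄ₕ) / (Σ Nₕ) = (78679·519.7 + 68830·398.6 + 114592·466.7 + 25470·462.6 + 110200·455.1 + 109248·397.2) / 507019
= 227132948.3 / 507019 = 447.9772... → 447.98.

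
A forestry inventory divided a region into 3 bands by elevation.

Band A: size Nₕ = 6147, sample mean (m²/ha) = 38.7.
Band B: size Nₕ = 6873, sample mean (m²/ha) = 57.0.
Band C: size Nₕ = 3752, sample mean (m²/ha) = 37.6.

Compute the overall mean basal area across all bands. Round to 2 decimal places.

x̄_st = (Σ Nₕx̄ₕ) / (Σ Nₕ) = (6147·38.7 + 6873·57.0 + 3752·37.6) / 16772
= 770725.1 / 16772 = 45.9531... → 45.95.

45.95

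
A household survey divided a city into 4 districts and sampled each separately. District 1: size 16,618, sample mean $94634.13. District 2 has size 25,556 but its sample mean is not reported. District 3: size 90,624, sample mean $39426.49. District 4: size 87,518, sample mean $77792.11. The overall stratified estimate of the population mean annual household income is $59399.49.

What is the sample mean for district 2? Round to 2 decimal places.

44327.44

Σ Nₕx̄ₕ = N·μ, so 25556·x̄_2 = 220316·59399.49 − (16618·94634.13 + 90624·39426.49 + 87518·77792.11).
= 13086658038.84 − 11953826085.08 = 1132831953.76.
x̄_2 = 1132831953.76 / 25556 = 44327.4360... → 44327.44.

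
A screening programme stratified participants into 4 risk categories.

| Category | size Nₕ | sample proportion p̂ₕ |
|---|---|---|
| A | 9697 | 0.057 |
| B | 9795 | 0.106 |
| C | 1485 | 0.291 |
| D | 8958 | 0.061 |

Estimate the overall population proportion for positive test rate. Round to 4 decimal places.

Wₕ = Nₕ/N with N = 29935: 0.3239, 0.3272, 0.0496, 0.2992.
p̂_st = 0.3239·0.057 + 0.3272·0.106 + 0.0496·0.291 + 0.2992·0.061 ≈ 0.085838... → 0.0858.

0.0858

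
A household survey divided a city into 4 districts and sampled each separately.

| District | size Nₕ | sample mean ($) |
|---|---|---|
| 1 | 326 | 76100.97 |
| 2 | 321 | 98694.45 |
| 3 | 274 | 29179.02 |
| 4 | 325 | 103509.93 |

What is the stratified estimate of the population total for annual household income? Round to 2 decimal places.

98125613.40

1: 326·76100.97 = 24808916.22
2: 321·98694.45 = 31680918.45
3: 274·29179.02 = 7995051.48
4: 325·103509.93 = 33640727.25
τ̂ = Σ Nₕx̄ₕ = 98125613.40.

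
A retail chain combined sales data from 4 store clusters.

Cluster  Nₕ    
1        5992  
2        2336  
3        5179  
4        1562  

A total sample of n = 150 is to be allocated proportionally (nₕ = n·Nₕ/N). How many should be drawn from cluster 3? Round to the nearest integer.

52

Share of cluster 3 = 5179/15069 = 0.34369.
Allocate 150 × 0.34369 = 51.553... → 52.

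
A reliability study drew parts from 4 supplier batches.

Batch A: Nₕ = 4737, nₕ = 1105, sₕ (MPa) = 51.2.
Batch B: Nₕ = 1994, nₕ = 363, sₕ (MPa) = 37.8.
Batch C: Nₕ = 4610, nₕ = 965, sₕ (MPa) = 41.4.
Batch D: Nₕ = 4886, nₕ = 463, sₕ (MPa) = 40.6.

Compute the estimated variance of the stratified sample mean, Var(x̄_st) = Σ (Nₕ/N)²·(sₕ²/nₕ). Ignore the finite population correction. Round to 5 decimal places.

0.72773

N = 16227. Term for each stratum: Wₕ²sₕ²/nₕ.
Var(x̄_st) = 0.20216592 + 0.05943617 + 0.14335035 + 0.32277622 = 0.72772865 → 0.72773.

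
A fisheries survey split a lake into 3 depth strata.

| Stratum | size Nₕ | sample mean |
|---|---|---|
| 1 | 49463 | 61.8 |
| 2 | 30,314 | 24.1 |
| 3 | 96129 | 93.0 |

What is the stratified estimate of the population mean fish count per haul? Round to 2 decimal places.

72.35

x̄_st = (Σ Nₕx̄ₕ) / (Σ Nₕ) = (49463·61.8 + 30314·24.1 + 96129·93.0) / 175906
= 12727377.8 / 175906 = 72.3533... → 72.35.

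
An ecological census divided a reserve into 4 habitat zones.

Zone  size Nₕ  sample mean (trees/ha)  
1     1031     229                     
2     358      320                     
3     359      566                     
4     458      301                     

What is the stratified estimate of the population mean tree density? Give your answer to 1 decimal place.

x̄_st = (Σ Nₕx̄ₕ) / (Σ Nₕ) = (1031·229 + 358·320 + 359·566 + 458·301) / 2206
= 691711 / 2206 = 313.559... → 313.6.

313.6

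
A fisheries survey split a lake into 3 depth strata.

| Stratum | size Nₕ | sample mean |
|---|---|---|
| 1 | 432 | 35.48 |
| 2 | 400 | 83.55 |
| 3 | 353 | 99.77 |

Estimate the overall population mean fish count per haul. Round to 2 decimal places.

70.86

x̄_st = (Σ Nₕx̄ₕ) / (Σ Nₕ) = (432·35.48 + 400·83.55 + 353·99.77) / 1185
= 83966.17 / 1185 = 70.8575... → 70.86.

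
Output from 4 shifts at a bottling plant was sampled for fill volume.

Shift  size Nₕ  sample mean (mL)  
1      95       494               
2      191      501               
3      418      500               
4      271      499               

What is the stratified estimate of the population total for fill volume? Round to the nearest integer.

1: 95·494 = 46930
2: 191·501 = 95691
3: 418·500 = 209000
4: 271·499 = 135229
τ̂ = Σ Nₕx̄ₕ = 486850.

486850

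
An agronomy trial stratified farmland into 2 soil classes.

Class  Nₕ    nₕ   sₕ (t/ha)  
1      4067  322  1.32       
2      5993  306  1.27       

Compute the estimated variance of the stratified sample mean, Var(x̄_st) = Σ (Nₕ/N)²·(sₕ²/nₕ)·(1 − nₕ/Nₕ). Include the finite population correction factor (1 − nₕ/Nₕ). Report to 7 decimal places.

N = 10060. Term for each stratum: Wₕ²sₕ²/nₕ·(1−nₕ/Nₕ).
Var(x̄_st) = 0.0008143705 + 0.0017750785 = 0.0025894490 → 0.0025894.

0.0025894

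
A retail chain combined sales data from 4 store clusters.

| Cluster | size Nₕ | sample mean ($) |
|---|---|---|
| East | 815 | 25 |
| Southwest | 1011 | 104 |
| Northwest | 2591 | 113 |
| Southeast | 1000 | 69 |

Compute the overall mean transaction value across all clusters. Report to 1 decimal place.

90.0

N = 815 + 1011 + 2591 + 1000 = 5417.
The stratified mean weights each stratum mean by its population share Nₕ/N.
Σ Nₕx̄ₕ = 815·25 + 1011·104 + 2591·113 + 1000·69 = 20375 + 105144 + 292783 + 69000 = 487302.
Divide by N: 487302 / 5417 = 89.958... → 90.0.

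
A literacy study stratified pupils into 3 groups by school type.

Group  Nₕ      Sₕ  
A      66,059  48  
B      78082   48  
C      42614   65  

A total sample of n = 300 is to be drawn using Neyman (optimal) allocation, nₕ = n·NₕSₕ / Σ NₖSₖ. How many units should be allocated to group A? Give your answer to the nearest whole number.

98

Σ NₕSₕ = 66059·48 + 78082·48 + 42614·65 = 9688678.
Share for A: 3170832/9688678 = 0.32727.
n_A = 300 × 0.32727 = 98.182... → 98.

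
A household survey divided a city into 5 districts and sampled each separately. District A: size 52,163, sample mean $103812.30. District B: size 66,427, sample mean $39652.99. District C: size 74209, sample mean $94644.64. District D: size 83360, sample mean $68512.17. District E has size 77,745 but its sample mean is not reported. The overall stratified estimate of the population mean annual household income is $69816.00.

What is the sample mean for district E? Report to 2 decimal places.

50476.72

Σ Nₕx̄ₕ = N·μ, so 77745·x̄_E = 353904·69816.00 − (52163·103812.30 + 66427·39652.99 + 74209·94644.64 + 83360·68512.17).
= 24708161664 − 20783848752.59 = 3924312911.41.
x̄_E = 3924312911.41 / 77745 = 50476.7241... → 50476.72.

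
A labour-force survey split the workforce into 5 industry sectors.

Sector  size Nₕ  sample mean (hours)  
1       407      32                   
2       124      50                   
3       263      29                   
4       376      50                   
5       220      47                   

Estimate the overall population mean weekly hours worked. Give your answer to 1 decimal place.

N = 1390; weights Wₕ = Nₕ/N = (0.2928, 0.0892, 0.1892, 0.2705, 0.1583).
x̄_st = Σ Wₕ·x̄ₕ = 0.2928·32 + 0.0892·50 + 0.1892·29 + 0.2705·50 + 0.1583·47 ≈ 40.281...
→ 40.3.

40.3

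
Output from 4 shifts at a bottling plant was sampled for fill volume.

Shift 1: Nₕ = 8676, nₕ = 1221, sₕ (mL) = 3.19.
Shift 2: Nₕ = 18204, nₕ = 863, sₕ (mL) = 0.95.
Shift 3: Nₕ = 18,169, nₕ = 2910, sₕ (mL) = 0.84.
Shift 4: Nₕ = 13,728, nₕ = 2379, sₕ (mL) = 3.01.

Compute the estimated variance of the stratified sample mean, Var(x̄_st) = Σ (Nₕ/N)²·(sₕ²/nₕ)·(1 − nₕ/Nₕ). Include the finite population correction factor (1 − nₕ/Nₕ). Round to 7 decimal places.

N = 58777; Wₕ = Nₕ/N.
shift 1: (8676/58777)²·3.19²/1221·(1 − 1221/8676) = 0.0001560336
shift 2: (18204/58777)²·0.95²/863·(1 − 863/18204) = 0.0000955570
shift 3: (18169/58777)²·0.84²/2910·(1 − 2910/18169) = 0.0000194584
shift 4: (13728/58777)²·3.01²/2379·(1 − 2379/13728) = 0.0001717468
Sum = 0.0004427958 → 0.0004428.

0.0004428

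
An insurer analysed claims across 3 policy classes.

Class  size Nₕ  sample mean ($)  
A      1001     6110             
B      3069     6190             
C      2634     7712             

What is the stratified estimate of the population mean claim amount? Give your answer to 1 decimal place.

N = 6704; weights Wₕ = Nₕ/N = (0.1493, 0.4578, 0.3929).
x̄_st = Σ Wₕ·x̄ₕ = 0.1493·6110 + 0.4578·6190 + 0.3929·7712 ≈ 6776.048...
→ 6776.0.

6776.0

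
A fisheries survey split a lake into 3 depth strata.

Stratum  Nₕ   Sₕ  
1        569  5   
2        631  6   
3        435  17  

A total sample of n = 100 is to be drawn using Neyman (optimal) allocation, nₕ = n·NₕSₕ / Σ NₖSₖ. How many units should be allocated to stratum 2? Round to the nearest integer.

27

Σ NₕSₕ = 569·5 + 631·6 + 435·17 = 14026.
Share for 2: 3786/14026 = 0.26993.
n_2 = 100 × 0.26993 = 26.993... → 27.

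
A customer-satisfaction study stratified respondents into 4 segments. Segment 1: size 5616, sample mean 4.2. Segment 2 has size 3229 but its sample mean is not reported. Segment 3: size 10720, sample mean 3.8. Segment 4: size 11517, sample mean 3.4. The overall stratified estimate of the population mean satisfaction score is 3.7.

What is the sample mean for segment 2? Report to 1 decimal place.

3.6

N = 5616 + 3229 + 10720 + 11517 = 31082.
Overall total = μ·N = 3.7·31082 = 115003.4.
Subtract the known strata: 5616·4.2 + 10720·3.8 + 11517·3.4 = 103481.
Remaining total for segment 2: 115003.4 − 103481 = 11522.4.
Divide by its size: 11522.4 / 3229 = 3.568... → 3.6.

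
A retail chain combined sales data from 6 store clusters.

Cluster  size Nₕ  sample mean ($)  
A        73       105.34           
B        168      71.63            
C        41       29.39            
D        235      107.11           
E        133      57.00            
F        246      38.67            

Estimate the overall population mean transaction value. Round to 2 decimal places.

N = 73 + 168 + 41 + 235 + 133 + 246 = 896.
Overall mean = Σ (Nₕ/N)·x̄ₕ — weight by population share, not a simple average.
Σ Nₕx̄ₕ = 73·105.34 + 168·71.63 + 41·29.39 + 235·107.11 + 133·57.00 + 246·38.67 = 7689.82 + 12033.84 + 1204.99 + 25170.85 + 7581 + 9512.82 = 63193.32.
Divide by N: 63193.32 / 896 = 70.5283... → 70.53.

70.53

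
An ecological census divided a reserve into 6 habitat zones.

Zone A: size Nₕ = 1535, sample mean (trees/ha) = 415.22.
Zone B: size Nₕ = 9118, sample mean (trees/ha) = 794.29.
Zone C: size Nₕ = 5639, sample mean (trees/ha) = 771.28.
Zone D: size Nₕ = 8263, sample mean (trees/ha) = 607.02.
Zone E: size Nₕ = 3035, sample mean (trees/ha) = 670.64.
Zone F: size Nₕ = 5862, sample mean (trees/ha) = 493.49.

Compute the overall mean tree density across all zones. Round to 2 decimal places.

662.83

N = 1535 + 9118 + 5639 + 8263 + 3035 + 5862 = 33452.
Overall mean = Σ (Nₕ/N)·x̄ₕ — weight by population share, not a simple average.
Σ Nₕx̄ₕ = 1535·415.22 + 9118·794.29 + 5639·771.28 + 8263·607.02 + 3035·670.64 + 5862·493.49 = 637362.7 + 7242336.22 + 4349247.92 + 5015806.26 + 2035392.4 + 2892838.38 = 22172983.88.
Divide by N: 22172983.88 / 33452 = 662.8298... → 662.83.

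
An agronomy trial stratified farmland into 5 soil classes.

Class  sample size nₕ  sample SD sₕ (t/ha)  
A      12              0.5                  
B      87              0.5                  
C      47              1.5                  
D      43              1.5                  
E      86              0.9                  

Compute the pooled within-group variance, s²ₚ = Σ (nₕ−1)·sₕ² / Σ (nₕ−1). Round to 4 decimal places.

Degrees of freedom: 11 + 86 + 46 + 42 + 85 = 270.
Σ(nₕ−1)sₕ² = 11·0.25 + 86·0.25 + 46·2.25 + 42·2.25 + 85·0.81 = 291.1.
s²ₚ = 291.1 / 270 = 1.078148... → 1.0781.

1.0781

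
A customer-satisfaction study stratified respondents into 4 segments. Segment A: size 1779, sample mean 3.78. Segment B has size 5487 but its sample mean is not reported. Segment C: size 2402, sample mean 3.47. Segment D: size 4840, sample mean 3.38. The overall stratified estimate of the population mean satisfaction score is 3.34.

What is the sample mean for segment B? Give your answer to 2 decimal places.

3.11

Σ Nₕx̄ₕ = N·μ, so 5487·x̄_B = 14508·3.34 − (1779·3.78 + 2402·3.47 + 4840·3.38).
= 48456.72 − 31418.76 = 17037.96.
x̄_B = 17037.96 / 5487 = 3.1052... → 3.11.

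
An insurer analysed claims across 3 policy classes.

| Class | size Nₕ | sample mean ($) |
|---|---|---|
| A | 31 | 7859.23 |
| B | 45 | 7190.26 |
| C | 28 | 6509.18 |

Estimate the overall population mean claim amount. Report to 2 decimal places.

N = 31 + 45 + 28 = 104.
The stratified mean weights each stratum mean by its population share Nₕ/N.
Σ Nₕx̄ₕ = 31·7859.23 + 45·7190.26 + 28·6509.18 = 243636.13 + 323561.7 + 182257.04 = 749454.87.
Divide by N: 749454.87 / 104 = 7206.2968... → 7206.30.

7206.30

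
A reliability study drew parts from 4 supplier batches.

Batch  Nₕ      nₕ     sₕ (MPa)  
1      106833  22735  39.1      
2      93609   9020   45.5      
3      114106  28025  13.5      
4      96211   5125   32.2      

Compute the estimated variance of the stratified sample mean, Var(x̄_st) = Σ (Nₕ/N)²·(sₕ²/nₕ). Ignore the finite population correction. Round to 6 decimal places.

0.028070

N = 410759; Wₕ = Nₕ/N.
batch 1: (106833/410759)²·39.1²/22735 = 0.004548783
batch 2: (93609/410759)²·45.5²/9020 = 0.011920028
batch 3: (114106/410759)²·13.5²/28025 = 0.000501839
batch 4: (96211/410759)²·32.2²/5125 = 0.011099238
Sum = 0.028069889 → 0.028070.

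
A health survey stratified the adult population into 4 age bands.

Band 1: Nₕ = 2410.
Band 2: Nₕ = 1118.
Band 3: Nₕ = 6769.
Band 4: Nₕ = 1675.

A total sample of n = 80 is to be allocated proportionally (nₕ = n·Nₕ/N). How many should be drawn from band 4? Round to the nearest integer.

Share of band 4 = 1675/11972 = 0.13991.
Allocate 80 × 0.13991 = 11.193... → 11.

11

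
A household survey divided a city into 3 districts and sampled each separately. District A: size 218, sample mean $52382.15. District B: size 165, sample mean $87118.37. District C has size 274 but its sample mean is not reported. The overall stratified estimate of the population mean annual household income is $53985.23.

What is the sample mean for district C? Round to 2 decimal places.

35308.23

N = 218 + 165 + 274 = 657.
Overall total = μ·N = 53985.23·657 = 35468296.11.
Subtract the known strata: 218·52382.15 + 165·87118.37 = 25793839.75.
Remaining total for district C: 35468296.11 − 25793839.75 = 9674456.36.
Divide by its size: 9674456.36 / 274 = 35308.2349... → 35308.23.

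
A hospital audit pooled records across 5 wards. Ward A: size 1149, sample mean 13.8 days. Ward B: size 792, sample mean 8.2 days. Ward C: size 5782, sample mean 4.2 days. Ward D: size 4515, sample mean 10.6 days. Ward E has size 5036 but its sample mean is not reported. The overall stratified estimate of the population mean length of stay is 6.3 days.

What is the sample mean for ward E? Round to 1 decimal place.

2.8

Σ Nₕx̄ₕ = N·μ, so 5036·x̄_E = 17274·6.3 − (1149·13.8 + 792·8.2 + 5782·4.2 + 4515·10.6).
= 108826.2 − 94494 = 14332.2.
x̄_E = 14332.2 / 5036 = 2.846... → 2.8.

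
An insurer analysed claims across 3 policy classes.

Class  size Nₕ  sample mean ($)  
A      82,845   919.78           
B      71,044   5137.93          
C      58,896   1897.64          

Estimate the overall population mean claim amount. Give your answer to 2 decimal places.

2598.78

N = 212785; weights Wₕ = Nₕ/N = (0.3893, 0.3339, 0.2768).
x̄_st = Σ Wₕ·x̄ₕ = 0.3893·919.78 + 0.3339·5137.93 + 0.2768·1897.64 ≈ 2598.7813...
→ 2598.78.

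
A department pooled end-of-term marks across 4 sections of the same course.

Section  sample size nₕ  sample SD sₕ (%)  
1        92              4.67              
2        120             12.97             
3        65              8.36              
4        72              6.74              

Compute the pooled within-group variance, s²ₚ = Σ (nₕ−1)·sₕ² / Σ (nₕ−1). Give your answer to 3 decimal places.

1: (92−1)·4.67² = 91·21.8089 = 1984.6099
2: (120−1)·12.97² = 119·168.2209 = 20018.2871
3: (65−1)·8.36² = 64·69.8896 = 4472.9344
4: (72−1)·6.74² = 71·45.4276 = 3225.3596
Numerator = 29701.191; denominator = Σ(nₕ−1) = 345.
s²ₚ = 29701.191/345 = 86.09041... → 86.090.

86.090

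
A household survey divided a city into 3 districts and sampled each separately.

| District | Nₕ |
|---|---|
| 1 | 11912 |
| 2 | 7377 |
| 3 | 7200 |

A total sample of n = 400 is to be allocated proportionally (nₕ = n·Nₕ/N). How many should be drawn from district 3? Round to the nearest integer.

109

N = 11912 + 7377 + 7200 = 26489.
n_3 = 400·7200/26489 = 108.724... → 109.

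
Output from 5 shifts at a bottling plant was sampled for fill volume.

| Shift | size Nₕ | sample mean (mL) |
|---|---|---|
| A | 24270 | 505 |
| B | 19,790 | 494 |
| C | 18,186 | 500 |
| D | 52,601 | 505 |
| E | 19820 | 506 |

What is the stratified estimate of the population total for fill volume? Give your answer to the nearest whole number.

67718035

A: 24270·505 = 12256350
B: 19790·494 = 9776260
C: 18186·500 = 9093000
D: 52601·505 = 26563505
E: 19820·506 = 10028920
τ̂ = Σ Nₕx̄ₕ = 67718035.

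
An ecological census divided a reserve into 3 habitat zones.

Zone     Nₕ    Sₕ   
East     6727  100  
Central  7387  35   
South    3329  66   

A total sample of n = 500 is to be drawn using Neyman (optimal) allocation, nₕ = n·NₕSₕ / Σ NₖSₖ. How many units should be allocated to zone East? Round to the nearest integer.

292

East: NₕSₕ = 6727·100 = 672700
Central: NₕSₕ = 7387·35 = 258545
South: NₕSₕ = 3329·66 = 219714
Σ NₕSₕ = 1150959.
n_East = 500·672700/1150959 = 292.235... → 292.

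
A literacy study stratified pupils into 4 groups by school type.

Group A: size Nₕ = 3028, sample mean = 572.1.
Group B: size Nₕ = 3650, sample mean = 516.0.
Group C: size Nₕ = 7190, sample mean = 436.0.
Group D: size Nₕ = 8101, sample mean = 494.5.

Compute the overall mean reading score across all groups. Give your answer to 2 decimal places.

489.62

x̄_st = (Σ Nₕx̄ₕ) / (Σ Nₕ) = (3028·572.1 + 3650·516.0 + 7190·436.0 + 8101·494.5) / 21969
= 10756503.3 / 21969 = 489.6219... → 489.62.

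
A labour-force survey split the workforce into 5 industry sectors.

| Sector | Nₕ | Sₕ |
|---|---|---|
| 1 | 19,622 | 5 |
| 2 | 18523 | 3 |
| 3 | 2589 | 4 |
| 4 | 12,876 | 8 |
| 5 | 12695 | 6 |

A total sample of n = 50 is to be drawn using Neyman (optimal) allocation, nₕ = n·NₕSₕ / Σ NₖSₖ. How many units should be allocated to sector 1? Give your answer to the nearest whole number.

14

Σ NₕSₕ = 19622·5 + 18523·3 + 2589·4 + 12876·8 + 12695·6 = 343213.
Share for 1: 98110/343213 = 0.28586.
n_1 = 50 × 0.28586 = 14.293... → 14.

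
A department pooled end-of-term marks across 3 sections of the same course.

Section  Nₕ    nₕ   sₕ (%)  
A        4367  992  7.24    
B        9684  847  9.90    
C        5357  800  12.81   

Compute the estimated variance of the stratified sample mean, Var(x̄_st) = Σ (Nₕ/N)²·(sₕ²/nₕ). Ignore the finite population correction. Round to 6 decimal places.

0.047112

N = 19408. Term for each stratum: Wₕ²sₕ²/nₕ.
Var(x̄_st) = 0.002675286 + 0.028809450 + 0.015627518 = 0.047112254 → 0.047112.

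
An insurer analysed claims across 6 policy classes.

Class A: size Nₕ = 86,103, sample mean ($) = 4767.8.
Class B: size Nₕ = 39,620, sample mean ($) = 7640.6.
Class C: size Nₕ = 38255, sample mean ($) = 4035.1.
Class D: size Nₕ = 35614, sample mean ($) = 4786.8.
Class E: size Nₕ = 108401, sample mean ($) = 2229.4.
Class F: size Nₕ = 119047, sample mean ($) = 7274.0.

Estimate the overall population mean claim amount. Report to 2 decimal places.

5024.59

N = 86103 + 39620 + 38255 + 35614 + 108401 + 119047 = 427040.
Weight each subgroup mean by Nₕ/N and sum.
Σ Nₕx̄ₕ = 86103·4767.8 + 39620·7640.6 + 38255·4035.1 + 35614·4786.8 + 108401·2229.4 + 119047·7274.0 = 410521883.4 + 302720572 + 154362750.5 + 170477095.2 + 241669189.4 + 865947878 = 2145699368.5.
Divide by N: 2145699368.5 / 427040 = 5024.5864... → 5024.59.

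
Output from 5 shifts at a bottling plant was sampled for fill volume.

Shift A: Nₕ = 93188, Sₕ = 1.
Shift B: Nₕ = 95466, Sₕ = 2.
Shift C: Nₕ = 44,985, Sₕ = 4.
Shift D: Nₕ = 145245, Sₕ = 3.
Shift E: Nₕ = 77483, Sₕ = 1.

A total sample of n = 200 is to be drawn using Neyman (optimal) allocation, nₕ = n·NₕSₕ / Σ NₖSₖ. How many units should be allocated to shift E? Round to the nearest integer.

A: NₕSₕ = 93188·1 = 93188
B: NₕSₕ = 95466·2 = 190932
C: NₕSₕ = 44985·4 = 179940
D: NₕSₕ = 145245·3 = 435735
E: NₕSₕ = 77483·1 = 77483
Σ NₕSₕ = 977278.
n_E = 200·77483/977278 = 15.857... → 16.

16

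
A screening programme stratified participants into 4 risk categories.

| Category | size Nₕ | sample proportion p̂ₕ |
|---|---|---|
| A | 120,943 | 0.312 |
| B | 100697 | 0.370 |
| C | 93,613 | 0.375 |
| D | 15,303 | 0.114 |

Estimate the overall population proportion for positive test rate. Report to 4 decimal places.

Wₕ = Nₕ/N with N = 330556: 0.3659, 0.3046, 0.2832, 0.0463.
p̂_st = 0.3659·0.312 + 0.3046·0.370 + 0.2832·0.375 + 0.0463·0.114 ≈ 0.338344... → 0.3383.

0.3383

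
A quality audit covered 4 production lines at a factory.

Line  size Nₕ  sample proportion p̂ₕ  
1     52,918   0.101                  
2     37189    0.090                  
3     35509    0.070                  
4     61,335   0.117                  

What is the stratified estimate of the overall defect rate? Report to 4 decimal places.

0.0982

N = 52918 + 37189 + 35509 + 61335 = 186951.
Overall proportion = Σ (Nₕ/N)·p̂ₕ.
Σ Nₕp̂ₕ = 5344.718 + 3347.01 + 2485.63 + 7176.195 = 18353.553.
18353.553 / 186951 = 0.098173... → 0.0982.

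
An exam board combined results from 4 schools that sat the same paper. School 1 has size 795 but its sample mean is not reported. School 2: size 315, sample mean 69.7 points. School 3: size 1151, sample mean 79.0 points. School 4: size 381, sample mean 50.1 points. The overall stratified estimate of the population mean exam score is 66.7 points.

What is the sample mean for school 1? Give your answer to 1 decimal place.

55.7

N = 795 + 315 + 1151 + 381 = 2642.
Overall total = μ·N = 66.7·2642 = 176221.4.
Subtract the known strata: 315·69.7 + 1151·79.0 + 381·50.1 = 131972.6.
Remaining total for school 1: 176221.4 − 131972.6 = 44248.8.
Divide by its size: 44248.8 / 795 = 55.659... → 55.7.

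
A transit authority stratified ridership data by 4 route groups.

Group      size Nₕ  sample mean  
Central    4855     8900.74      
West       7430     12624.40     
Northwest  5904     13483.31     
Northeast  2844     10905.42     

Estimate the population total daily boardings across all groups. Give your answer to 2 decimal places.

247632861.42

Central: 4855·8900.74 = 43213092.7
West: 7430·12624.40 = 93799292
Northwest: 5904·13483.31 = 79605462.24
Northeast: 2844·10905.42 = 31015014.48
τ̂ = Σ Nₕx̄ₕ = 247632861.42.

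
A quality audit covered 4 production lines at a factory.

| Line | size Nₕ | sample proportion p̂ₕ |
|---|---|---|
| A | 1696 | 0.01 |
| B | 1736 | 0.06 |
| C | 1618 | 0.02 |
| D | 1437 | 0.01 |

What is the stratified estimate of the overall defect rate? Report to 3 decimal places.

N = 1696 + 1736 + 1618 + 1437 = 6487.
Overall proportion = Σ (Nₕ/N)·p̂ₕ.
Σ Nₕp̂ₕ = 16.96 + 104.16 + 32.36 + 14.37 = 167.85.
167.85 / 6487 = 0.02587... → 0.026.

0.026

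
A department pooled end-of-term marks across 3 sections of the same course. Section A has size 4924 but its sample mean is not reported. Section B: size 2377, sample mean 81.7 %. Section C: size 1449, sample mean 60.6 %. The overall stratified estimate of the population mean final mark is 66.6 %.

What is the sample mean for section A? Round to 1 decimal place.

61.1

N = 4924 + 2377 + 1449 = 8750.
Overall total = μ·N = 66.6·8750 = 582750.
Subtract the known strata: 2377·81.7 + 1449·60.6 = 282010.3.
Remaining total for section A: 582750 − 282010.3 = 300739.7.
Divide by its size: 300739.7 / 4924 = 61.076... → 61.1.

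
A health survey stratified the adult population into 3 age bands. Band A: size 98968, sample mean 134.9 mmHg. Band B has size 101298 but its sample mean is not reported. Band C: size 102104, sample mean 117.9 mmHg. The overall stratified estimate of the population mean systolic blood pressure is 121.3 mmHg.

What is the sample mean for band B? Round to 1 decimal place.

111.4

Σ Nₕx̄ₕ = N·μ, so 101298·x̄_B = 302370·121.3 − (98968·134.9 + 102104·117.9).
= 36677481 − 25388844.8 = 11288636.2.
x̄_B = 11288636.2 / 101298 = 111.440... → 111.4.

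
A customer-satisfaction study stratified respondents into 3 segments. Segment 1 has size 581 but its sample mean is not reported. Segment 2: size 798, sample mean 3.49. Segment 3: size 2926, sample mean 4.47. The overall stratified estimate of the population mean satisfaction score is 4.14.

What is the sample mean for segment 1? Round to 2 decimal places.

N = 581 + 798 + 2926 = 4305.
Overall total = μ·N = 4.14·4305 = 17822.7.
Subtract the known strata: 798·3.49 + 2926·4.47 = 15864.24.
Remaining total for segment 1: 17822.7 − 15864.24 = 1958.46.
Divide by its size: 1958.46 / 581 = 3.3708... → 3.37.

3.37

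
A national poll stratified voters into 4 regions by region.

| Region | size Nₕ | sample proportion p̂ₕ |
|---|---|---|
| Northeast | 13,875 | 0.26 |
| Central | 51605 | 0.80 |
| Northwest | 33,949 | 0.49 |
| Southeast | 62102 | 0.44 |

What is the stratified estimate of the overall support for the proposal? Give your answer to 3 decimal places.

0.550

N = 13875 + 51605 + 33949 + 62102 = 161531.
Overall proportion = Σ (Nₕ/N)·p̂ₕ.
Σ Nₕp̂ₕ = 3607.5 + 41284 + 16635.01 + 27324.88 = 88851.39.
88851.39 / 161531 = 0.55006... → 0.550.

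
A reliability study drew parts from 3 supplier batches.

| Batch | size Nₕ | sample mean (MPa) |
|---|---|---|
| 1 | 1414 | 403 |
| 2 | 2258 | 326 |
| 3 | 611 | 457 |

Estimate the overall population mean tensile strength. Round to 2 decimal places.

N = 4283; weights Wₕ = Nₕ/N = (0.3301, 0.5272, 0.1427).
x̄_st = Σ Wₕ·x̄ₕ = 0.3301·403 + 0.5272·326 + 0.1427·457 ≈ 370.1090...
→ 370.11.

370.11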